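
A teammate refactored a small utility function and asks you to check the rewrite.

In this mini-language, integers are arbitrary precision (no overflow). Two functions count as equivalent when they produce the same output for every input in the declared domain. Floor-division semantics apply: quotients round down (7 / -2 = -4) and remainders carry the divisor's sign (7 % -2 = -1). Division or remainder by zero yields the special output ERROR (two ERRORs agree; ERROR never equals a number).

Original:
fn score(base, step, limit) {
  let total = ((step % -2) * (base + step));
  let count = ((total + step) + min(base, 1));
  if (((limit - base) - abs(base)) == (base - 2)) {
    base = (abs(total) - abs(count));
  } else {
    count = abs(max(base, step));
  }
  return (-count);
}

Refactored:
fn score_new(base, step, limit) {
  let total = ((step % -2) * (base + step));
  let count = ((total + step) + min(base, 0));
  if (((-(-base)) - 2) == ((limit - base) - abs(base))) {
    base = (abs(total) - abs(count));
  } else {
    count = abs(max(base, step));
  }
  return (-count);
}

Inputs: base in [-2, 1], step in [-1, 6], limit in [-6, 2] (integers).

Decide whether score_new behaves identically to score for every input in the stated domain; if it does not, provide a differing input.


Evaluate both at base=1, step=-1, limit=1.
score: total becomes 0; next count becomes 0; next (((limit - base) - abs(base)) == (base - 2)) evaluates to true; next base becomes 0; next final value 0
score_new: total becomes 0; next count becomes -1; next (((-(-base)) - 2) == ((limit - base) - abs(base))) evaluates to true; next base becomes -1; next final value 1
0 vs 1 — the two versions disagree here.
verdict: not equivalent; witness: base=1, step=-1, limit=1


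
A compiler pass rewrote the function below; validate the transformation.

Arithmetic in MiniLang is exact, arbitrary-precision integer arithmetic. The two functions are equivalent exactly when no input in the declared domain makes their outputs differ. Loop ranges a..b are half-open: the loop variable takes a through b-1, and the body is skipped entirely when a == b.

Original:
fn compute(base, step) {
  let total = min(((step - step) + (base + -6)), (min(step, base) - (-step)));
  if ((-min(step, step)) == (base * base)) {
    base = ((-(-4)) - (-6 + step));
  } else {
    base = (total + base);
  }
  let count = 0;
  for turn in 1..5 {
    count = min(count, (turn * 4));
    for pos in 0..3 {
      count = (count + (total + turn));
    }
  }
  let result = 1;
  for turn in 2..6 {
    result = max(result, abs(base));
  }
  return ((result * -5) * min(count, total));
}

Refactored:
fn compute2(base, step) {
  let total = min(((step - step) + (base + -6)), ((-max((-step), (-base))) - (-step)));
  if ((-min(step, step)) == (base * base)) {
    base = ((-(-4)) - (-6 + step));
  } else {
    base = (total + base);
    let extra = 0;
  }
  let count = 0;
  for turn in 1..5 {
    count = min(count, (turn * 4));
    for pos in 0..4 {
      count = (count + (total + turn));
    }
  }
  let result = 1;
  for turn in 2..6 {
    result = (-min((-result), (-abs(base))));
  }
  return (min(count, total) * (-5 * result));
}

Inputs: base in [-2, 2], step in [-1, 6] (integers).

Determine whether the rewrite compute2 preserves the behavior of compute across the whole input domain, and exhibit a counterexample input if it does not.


base=-2, step=-1 yields 3300 from compute but 4400 from compute2.
verdict: not equivalent; witness: base=-2, step=-1


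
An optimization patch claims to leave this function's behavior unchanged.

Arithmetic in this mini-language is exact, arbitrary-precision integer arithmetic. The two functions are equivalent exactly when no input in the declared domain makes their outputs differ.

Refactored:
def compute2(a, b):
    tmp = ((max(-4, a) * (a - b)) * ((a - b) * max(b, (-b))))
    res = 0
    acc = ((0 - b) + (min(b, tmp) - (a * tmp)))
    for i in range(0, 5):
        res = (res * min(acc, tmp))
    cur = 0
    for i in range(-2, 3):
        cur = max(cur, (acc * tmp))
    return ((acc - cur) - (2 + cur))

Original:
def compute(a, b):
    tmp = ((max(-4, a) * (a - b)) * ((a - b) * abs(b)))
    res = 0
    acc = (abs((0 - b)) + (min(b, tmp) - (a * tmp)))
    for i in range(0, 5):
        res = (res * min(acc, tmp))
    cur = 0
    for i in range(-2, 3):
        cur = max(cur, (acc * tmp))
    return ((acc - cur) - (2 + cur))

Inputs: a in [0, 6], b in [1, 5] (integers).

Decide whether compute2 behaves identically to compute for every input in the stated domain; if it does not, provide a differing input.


Consider the input a=0, b=1.
compute: tmp = 0; res = 0; acc = 1; [i=0]; res = 0; [i=1]; res = 0; [i=2]; res = 0; [i=3]; res = 0; [i=4]; res = 0; cur = 0; [i=-2]; cur = 0; [i=-1]; cur = 0; [i=0]; cur = 0; [i=1]; cur = 0; [i=2]; cur = 0; return -1
compute2: tmp = 0; res = 0; acc = -1; [i=0]; res = 0; [i=1]; res = 0; [i=2]; res = 0; [i=3]; res = 0; [i=4]; res = 0; cur = 0; [i=-2]; cur = 0; [i=-1]; cur = 0; [i=0]; cur = 0; [i=1]; cur = 0; [i=2]; cur = 0; return -3
-1 vs -3 — the two versions disagree here.
verdict: not equivalent; witness: a=0, b=1


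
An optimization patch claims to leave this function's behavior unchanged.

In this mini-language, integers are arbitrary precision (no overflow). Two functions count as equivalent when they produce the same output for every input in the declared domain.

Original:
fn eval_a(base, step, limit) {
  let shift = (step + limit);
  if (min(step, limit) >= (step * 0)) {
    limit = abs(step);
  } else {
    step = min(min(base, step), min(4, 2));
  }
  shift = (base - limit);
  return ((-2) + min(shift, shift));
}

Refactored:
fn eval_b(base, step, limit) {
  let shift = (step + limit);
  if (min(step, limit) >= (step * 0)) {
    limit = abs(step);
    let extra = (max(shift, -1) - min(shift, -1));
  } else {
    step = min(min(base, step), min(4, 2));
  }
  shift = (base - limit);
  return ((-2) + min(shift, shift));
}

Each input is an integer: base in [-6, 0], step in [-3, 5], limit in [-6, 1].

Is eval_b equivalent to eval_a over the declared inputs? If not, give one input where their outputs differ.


Behavior is preserved: although constant usage differs, plus min/max/abs usage differs, plus statement counts differ, plus local variable names differ, plus arithmetic usage differs, the outputs never diverge.
Tracing base=0, step=3, limit=0: eval_a: shift=3, then (min(step, limit) >= (step * 0)) is true, then limit=3, then shift=-3, then returns -5 | eval_b: shift=3, then (min(step, limit) >= (step * 0)) is true, then limit=3, then extra=4, then shift=-3, then returns -5 — matching result -5.
Checked all 504 inputs in the declared domain: the outputs agree on every one.
verdict: equivalent


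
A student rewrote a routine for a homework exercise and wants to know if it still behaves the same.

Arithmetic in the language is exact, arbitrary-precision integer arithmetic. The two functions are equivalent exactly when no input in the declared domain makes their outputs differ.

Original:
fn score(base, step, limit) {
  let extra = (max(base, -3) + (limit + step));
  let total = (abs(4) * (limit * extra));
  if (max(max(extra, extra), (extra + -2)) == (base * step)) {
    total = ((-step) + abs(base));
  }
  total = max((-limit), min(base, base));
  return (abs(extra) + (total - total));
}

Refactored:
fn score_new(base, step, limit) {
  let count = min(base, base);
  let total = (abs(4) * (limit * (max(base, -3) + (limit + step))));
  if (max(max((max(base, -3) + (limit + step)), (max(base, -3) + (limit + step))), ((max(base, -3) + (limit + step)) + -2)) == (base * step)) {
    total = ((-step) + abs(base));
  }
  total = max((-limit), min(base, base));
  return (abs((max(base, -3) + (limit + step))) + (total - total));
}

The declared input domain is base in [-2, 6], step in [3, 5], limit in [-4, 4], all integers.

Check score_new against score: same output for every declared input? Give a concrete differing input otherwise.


Although min/max/abs usage differs, plus constant usage differs, plus arithmetic usage differs, plus local variable names differ, 243/243 inputs agree.
verdict: equivalent


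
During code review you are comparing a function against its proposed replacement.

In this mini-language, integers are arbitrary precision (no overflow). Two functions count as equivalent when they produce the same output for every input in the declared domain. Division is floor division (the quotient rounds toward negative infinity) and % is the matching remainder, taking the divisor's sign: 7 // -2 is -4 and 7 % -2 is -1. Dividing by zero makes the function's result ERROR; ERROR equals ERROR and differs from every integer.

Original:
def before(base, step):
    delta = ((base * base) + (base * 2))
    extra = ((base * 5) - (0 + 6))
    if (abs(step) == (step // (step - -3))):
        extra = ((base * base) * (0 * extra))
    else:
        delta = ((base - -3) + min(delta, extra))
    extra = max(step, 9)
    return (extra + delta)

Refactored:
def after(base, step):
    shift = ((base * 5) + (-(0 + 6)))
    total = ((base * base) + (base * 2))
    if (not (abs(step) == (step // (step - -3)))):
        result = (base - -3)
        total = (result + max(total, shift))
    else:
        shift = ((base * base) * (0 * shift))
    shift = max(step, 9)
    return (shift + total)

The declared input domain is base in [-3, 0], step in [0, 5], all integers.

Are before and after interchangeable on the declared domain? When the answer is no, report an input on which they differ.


At base=-3, step=1: before gives -12, after gives 12.
verdict: not equivalent; witness: base=-3, step=1


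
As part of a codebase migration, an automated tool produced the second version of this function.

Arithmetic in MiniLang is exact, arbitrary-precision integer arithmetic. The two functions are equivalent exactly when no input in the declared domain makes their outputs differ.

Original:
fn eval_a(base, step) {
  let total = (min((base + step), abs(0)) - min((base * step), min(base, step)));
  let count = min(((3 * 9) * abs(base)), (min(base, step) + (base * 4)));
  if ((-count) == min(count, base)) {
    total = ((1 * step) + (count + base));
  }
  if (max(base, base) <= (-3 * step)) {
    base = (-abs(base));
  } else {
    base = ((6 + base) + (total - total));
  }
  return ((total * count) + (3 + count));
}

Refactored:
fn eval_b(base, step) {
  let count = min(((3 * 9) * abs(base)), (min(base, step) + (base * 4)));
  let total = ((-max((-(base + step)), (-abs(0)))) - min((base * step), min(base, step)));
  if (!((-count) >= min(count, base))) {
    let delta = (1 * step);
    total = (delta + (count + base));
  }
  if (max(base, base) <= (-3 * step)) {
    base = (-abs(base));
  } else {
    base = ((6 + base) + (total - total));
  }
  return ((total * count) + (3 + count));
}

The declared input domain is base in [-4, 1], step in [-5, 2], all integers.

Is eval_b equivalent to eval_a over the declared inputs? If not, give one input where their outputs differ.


There is a counterexample at base=1, step=-3: 5 on one side, 3 on the other.
eval_a: total = 1; count = 1; ((-count) == min(count, base)) -> false; (max(base, base) <= (-3 * step)) -> true; base = -1; return 5
eval_b: count = 1; total = 1; (!((-count) >= min(count, base))) -> true; delta = -3; total = -1; (max(base, base) <= (-3 * step)) -> true; base = -1; return 3
verdict: not equivalent; witness: base=1, step=-3


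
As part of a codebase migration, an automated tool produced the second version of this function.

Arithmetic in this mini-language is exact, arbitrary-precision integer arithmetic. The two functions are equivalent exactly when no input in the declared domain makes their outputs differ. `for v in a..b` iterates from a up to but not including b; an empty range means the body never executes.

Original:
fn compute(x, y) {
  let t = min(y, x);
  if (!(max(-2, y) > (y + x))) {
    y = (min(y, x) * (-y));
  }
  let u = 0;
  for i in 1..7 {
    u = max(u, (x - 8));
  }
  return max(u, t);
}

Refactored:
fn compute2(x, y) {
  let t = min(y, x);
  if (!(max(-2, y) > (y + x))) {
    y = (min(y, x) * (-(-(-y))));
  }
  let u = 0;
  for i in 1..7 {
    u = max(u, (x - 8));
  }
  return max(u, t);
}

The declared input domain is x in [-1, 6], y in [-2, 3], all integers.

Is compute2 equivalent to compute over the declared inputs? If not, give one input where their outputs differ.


The two are interchangeable: same computation, different form, and every declared input agrees.
Tracing x=5, y=0: compute: t := 0 | (!(max(-2, y) > (y + x))): true | y := 0 | u := 0 | iter i=1: | u := 0 | iter i=2: | u := 0 | iter i=3: | u := 0 | iter i=4: | u := 0 | iter i=5: | u := 0 | iter i=6: | u := 0 | result 0 | compute2: t := 0 | (!(max(-2, y) > (y + x))): true | y := 0 | u := 0 | iter i=1: | u := 0 | iter i=2: | u := 0 | iter i=3: | u := 0 | iter i=4: | u := 0 | iter i=5: | u := 0 | iter i=6: | u := 0 | result 0 — matching result 0.
Every one of the 48 inputs gives matching results.
verdict: equivalent


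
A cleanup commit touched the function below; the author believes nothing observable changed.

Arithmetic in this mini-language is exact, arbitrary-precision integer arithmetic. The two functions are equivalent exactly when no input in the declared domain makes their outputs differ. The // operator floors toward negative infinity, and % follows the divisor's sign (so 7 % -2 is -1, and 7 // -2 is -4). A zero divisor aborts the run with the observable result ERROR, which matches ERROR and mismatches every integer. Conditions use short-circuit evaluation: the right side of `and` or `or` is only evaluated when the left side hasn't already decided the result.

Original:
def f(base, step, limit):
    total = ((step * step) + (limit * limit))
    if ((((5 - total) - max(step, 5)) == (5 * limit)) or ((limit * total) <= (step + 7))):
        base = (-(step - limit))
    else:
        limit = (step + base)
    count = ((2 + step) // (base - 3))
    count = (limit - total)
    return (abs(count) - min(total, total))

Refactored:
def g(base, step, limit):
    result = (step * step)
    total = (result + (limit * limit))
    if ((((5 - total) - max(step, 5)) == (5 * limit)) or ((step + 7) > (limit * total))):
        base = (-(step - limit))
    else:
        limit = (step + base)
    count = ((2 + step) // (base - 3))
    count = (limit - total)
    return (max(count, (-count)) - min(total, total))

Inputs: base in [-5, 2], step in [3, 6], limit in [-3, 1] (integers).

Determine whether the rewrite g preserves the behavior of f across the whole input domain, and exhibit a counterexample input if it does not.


Evaluate both at base=-5, step=3, limit=1.
f: total=10, then ((((5 - total) - max(step, 5)) == (5 * limit)) or ((limit * total) <= (step + 7))) is true, then base=-2, then count=-1, then count=-9, then returns -1
g: result=9, then total=10, then ((((5 - total) - max(step, 5)) == (5 * limit)) or ((step + 7) > (limit * total))) is false, then limit=-2, then count=-1, then count=-12, then returns 2
-1 against 2: the behavior changed.
verdict: not equivalent; witness: base=-5, step=3, limit=1


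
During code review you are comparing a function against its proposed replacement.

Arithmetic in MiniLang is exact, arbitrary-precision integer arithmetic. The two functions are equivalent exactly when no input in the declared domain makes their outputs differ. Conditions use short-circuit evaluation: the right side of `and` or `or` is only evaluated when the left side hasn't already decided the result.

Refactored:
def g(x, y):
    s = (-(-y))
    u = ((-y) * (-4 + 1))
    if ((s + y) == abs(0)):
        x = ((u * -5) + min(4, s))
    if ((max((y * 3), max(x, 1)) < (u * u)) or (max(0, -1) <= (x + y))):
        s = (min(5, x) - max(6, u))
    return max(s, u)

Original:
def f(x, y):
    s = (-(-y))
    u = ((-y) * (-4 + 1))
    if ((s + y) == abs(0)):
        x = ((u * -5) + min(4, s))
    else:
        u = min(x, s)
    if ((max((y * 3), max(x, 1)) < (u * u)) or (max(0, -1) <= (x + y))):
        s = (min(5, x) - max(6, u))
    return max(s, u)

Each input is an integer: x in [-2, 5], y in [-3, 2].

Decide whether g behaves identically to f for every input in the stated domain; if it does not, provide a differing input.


On input x=-2, y=-3, f returns -3 while g returns -8.
verdict: not equivalent; witness: x=-2, y=-3


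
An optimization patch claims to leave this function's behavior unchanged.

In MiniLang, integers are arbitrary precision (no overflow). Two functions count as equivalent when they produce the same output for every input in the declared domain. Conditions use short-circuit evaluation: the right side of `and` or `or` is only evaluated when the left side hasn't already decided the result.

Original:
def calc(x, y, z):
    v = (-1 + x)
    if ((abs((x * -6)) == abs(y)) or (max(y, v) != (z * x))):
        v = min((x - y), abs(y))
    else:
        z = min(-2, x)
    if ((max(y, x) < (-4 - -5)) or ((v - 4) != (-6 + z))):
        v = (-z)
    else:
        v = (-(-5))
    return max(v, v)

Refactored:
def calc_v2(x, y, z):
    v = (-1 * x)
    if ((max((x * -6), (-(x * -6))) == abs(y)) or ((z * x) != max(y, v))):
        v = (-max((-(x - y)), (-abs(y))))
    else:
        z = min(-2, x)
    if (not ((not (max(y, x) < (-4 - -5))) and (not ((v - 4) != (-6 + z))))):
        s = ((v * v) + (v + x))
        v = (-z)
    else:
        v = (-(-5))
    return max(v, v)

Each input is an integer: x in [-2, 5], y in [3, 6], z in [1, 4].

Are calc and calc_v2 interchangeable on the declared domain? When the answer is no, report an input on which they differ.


There is a counterexample at x=4, y=4, z=1: 2 on one side, 5 on the other.
calc: v=3, then ((abs((x * -6)) == abs(y)) or (max(y, v) != (z * x))) is false, then z=-2, then ((max(y, x) < (-4 - -5)) or ((v - 4) != (-6 + z))) is true, then v=2, then returns 2
calc_v2: v=-4, then ((max((x * -6), (-(x * -6))) == abs(y)) or ((z * x) != max(y, v))) is false, then z=-2, then (not ((not (max(y, x) < (-4 - -5))) and (not ((v - 4) != (-6 + z))))) is false, then v=5, then returns 5
verdict: not equivalent; witness: x=4, y=4, z=1


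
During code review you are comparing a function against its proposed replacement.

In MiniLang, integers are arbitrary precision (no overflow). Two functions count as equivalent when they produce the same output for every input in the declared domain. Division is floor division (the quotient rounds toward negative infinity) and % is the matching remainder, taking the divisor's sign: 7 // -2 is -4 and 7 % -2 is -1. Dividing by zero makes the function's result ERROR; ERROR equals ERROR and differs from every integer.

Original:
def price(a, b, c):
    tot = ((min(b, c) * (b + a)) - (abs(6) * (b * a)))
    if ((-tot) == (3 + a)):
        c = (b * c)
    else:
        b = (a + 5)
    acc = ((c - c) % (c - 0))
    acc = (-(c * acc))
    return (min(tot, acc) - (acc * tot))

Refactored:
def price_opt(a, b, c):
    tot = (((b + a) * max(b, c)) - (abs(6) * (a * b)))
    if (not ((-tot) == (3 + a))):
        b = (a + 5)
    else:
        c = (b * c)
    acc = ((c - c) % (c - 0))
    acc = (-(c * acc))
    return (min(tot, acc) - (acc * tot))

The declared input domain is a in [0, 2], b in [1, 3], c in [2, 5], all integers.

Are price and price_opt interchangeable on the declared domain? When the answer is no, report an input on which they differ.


Not equivalent: a=1, b=1, c=2 separates them (-4 vs -2).
price: tot := -4 | ((-tot) == (3 + a)): true | c := 2 | acc := 0 | acc := 0 | result -4
price_opt: tot := -2 | (not ((-tot) == (3 + a))): true | b := 6 | acc := 0 | acc := 0 | result -2
verdict: not equivalent; witness: a=1, b=1, c=2


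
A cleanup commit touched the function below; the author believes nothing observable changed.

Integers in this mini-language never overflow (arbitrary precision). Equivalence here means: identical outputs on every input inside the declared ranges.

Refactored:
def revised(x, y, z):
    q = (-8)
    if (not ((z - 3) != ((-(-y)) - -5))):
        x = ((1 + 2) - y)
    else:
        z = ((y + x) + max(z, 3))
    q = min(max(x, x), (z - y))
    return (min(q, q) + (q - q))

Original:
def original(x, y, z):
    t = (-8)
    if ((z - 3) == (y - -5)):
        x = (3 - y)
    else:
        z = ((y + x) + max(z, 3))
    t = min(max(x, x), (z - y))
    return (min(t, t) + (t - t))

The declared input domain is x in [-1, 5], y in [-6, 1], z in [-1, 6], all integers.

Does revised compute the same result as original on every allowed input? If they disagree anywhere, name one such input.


Changes here: local variable names differ, plus boolean connective usage differs, plus arithmetic usage differs, plus comparison usage differs, plus constant usage differs; the full 448-point sweep finds no disagreement.
verdict: equivalent


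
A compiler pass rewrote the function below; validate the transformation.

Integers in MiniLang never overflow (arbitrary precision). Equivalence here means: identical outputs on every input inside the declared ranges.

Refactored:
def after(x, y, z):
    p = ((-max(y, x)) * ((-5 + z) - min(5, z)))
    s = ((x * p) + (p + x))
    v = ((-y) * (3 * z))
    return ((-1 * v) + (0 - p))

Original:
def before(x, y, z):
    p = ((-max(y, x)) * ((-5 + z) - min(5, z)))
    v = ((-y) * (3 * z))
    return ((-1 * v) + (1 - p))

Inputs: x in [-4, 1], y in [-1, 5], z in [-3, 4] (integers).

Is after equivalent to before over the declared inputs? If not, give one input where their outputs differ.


The rewrite breaks on x=-4, y=-1, z=-3, where the results are 15 and 14.
before: p := -5 | v := -9 | result 15
after: p := -5 | s := 11 | v := -9 | result 14
verdict: not equivalent; witness: x=-4, y=-1, z=-3


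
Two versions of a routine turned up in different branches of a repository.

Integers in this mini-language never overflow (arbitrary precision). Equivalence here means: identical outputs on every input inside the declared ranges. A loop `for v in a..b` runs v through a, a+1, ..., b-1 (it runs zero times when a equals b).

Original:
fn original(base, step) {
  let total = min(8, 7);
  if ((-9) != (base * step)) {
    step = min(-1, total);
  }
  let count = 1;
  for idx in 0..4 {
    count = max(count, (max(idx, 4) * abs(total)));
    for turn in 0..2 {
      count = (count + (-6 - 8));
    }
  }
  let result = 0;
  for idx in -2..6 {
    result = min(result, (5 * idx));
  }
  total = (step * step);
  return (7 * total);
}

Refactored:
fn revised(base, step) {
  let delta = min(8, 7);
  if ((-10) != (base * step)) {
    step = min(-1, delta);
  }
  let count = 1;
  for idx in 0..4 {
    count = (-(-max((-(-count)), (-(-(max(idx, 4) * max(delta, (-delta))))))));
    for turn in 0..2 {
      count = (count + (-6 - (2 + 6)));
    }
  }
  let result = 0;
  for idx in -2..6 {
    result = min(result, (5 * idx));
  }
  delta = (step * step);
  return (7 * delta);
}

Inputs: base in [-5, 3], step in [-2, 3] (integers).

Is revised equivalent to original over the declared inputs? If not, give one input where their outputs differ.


There is a counterexample at base=-5, step=2: 7 on one side, 28 on the other.
original: total becomes 7; next ((-9) != (base * step)) evaluates to true; next step becomes -1; next count becomes 1; next at idx=0:; next count becomes 28; next at turn=0:; next count becomes 14; next at turn=1:; next count becomes 0; next at idx=1:; next count becomes 28; next at turn=0:; next count becomes 14; next at turn=1:; next count becomes 0; next at idx=2:; next count becomes 28; next at turn=0:; next count becomes 14; next at turn=1:; next count becomes 0; next at idx=3:; next count becomes 28; next at turn=0:; next count becomes 14; next at turn=1:; next count becomes 0; next result becomes 0; next at idx=-2:; next result becomes -10; next at idx=-1:; next result becomes -10; next at idx=0:; next result becomes -10; next at idx=1:; next result becomes -10; next at idx=2:; next result becomes -10; next at idx=3:; next result becomes -10; next at idx=4:; next result becomes -10; next at idx=5:; next result becomes -10; next total becomes 1; next final value 7
revised: delta becomes 7; next ((-10) != (base * step)) evaluates to false; next count becomes 1; next at idx=0:; next count becomes 28; next at turn=0:; next count becomes 14; next at turn=1:; next count becomes 0; next at idx=1:; next count becomes 28; next at turn=0:; next count becomes 14; next at turn=1:; next count becomes 0; next at idx=2:; next count becomes 28; next at turn=0:; next count becomes 14; next at turn=1:; next count becomes 0; next at idx=3:; next count becomes 28; next at turn=0:; next count becomes 14; next at turn=1:; next count becomes 0; next result becomes 0; next at idx=-2:; next result becomes -10; next at idx=-1:; next result becomes -10; next at idx=0:; next result becomes -10; next at idx=1:; next result becomes -10; next at idx=2:; next result becomes -10; next at idx=3:; next result becomes -10; next at idx=4:; next result becomes -10; next at idx=5:; next result becomes -10; next delta becomes 4; next final value 28
verdict: not equivalent; witness: base=-5, step=2


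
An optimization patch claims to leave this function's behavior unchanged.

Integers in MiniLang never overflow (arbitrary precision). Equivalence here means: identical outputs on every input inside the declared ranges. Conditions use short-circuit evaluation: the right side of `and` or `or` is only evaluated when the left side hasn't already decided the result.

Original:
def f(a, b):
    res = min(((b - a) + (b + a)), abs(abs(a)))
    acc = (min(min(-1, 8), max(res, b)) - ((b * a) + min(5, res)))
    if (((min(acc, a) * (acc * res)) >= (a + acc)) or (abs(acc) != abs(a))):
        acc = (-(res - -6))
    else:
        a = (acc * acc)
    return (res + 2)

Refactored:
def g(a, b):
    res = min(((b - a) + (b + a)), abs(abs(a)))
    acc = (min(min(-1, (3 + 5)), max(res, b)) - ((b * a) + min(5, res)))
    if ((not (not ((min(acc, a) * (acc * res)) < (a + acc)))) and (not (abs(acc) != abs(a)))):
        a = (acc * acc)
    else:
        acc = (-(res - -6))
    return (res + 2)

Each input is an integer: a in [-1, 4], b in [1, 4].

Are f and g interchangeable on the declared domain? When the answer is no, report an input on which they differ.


This is a faithful refactor — boolean connective usage differs, and arithmetic usage differs, and comparison usage differs, and constant usage differs, but the computed results match everywhere.
Spot check at a=4, b=2 — f: res=4, then acc=-13, then (((min(acc, a) * (acc * res)) >= (a + acc)) or (abs(acc) != abs(a))) is true, then acc=-10, then returns 6. g: res=4, then acc=-13, then ((not (not ((min(acc, a) * (acc * res)) < (a + acc)))) and (not (abs(acc) != abs(a)))) is false, then acc=-10, then returns 6. Both give 6.
An exhaustive pass over the 24 declared inputs shows identical outputs.
verdict: equivalent


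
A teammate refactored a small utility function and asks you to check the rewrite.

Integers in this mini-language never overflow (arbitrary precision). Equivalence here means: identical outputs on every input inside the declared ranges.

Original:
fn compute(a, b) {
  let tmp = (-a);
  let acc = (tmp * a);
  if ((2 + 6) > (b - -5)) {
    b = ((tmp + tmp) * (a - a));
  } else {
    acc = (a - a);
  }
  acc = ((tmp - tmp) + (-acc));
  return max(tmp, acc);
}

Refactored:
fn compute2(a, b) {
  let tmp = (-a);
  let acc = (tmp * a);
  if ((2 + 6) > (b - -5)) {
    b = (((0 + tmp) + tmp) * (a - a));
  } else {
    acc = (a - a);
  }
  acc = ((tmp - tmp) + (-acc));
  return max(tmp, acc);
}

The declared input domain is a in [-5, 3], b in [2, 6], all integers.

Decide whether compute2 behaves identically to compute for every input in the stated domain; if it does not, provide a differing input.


Although constant usage differs, and arithmetic usage differs, 45/45 inputs agree.
verdict: equivalent


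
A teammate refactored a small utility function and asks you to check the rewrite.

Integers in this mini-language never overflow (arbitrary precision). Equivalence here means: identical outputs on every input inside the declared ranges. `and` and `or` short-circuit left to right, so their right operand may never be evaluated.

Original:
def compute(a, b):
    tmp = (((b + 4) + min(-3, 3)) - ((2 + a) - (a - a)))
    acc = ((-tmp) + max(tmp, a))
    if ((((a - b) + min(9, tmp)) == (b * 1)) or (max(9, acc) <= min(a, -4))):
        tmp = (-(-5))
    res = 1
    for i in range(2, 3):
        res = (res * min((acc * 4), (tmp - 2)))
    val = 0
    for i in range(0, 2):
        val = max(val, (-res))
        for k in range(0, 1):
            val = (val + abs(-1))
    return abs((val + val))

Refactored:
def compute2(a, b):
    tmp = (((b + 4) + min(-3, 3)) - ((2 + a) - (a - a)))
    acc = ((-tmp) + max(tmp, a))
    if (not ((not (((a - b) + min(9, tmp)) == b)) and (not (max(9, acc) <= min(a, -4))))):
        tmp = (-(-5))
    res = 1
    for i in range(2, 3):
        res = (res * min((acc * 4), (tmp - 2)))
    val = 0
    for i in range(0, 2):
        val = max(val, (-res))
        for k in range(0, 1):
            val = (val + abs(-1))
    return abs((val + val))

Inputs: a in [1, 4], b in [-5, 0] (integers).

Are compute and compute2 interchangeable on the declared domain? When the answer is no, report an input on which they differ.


Side by side, the visible changes include: constant usage differs; arithmetic usage differs; boolean connective usage differs.
Spot check at a=3, b=-1 — compute: tmp = -5; acc = 8; ((((a - b) + min(9, tmp)) == (b * 1)) or (max(9, acc) <= min(a, -4))) -> true; tmp = 5; res = 1; [i=2]; res = 3; val = 0; [i=0]; val = 0; [k=0]; val = 1; [i=1]; val = 1; [k=0]; val = 2; return 4. compute2: tmp = -5; acc = 8; (not ((not (((a - b) + min(9, tmp)) == b)) and (not (max(9, acc) <= min(a, -4))))) -> true; tmp = 5; res = 1; [i=2]; res = 3; val = 0; [i=0]; val = 0; [k=0]; val = 1; [i=1]; val = 1; [k=0]; val = 2; return 4. Both give 4.
Sweeping the whole domain (24 inputs) finds no disagreement.
verdict: equivalent


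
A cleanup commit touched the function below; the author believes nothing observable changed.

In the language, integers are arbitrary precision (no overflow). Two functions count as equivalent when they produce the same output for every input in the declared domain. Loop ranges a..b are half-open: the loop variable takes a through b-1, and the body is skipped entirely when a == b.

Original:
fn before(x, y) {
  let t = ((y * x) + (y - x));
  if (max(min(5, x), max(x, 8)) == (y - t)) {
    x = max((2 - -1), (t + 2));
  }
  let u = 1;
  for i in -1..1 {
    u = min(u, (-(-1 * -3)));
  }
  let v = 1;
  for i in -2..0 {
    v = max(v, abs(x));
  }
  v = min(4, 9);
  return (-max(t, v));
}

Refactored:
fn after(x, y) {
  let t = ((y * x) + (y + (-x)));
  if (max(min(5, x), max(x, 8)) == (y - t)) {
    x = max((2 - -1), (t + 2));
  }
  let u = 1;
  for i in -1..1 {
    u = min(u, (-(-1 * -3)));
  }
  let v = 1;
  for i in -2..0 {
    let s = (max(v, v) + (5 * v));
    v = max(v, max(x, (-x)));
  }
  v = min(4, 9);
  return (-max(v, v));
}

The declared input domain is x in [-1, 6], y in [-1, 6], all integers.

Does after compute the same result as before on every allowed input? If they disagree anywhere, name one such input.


Consider the input x=0, y=5.
before: t=5, then (max(min(5, x), max(x, 8)) == (y - t)) is false, then u=1, then (i=-1), then u=-3, then (i=0), then u=-3, then v=1, then (i=-2), then v=1, then (i=-1), then v=1, then v=4, then returns -5
after: t=5, then (max(min(5, x), max(x, 8)) == (y - t)) is false, then u=1, then (i=-1), then u=-3, then (i=0), then u=-3, then v=1, then (i=-2), then s=6, then v=1, then (i=-1), then s=6, then v=1, then v=4, then returns -4
-5 and -4 differ, so these are not the same function on this domain.
verdict: not equivalent; witness: x=0, y=5


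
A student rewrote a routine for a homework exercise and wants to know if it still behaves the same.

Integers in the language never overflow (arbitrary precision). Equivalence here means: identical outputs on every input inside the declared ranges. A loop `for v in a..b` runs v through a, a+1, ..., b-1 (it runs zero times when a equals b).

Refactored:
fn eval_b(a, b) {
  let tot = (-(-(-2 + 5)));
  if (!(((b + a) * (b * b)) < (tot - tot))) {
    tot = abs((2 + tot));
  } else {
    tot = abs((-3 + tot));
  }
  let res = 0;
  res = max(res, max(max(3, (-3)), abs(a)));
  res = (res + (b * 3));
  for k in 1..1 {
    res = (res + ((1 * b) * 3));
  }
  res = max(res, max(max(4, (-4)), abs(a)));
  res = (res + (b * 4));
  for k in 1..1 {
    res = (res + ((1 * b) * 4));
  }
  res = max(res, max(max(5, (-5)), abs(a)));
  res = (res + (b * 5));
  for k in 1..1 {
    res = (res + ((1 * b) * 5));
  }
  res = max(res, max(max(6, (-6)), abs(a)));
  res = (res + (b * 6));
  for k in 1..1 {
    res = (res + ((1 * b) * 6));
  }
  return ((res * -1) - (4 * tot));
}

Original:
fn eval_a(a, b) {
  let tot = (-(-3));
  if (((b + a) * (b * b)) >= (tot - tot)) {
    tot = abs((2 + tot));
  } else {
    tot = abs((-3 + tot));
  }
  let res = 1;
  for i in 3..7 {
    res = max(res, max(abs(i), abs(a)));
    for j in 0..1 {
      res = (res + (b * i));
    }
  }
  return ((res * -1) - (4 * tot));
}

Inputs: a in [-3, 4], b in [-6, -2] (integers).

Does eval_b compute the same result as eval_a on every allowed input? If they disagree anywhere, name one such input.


The edit looks behavioral (`1` became `0`), but over these ranges it never changes the outcome.
As a probe, take a=-2, b=-6: eval_a runs tot becomes 3; next (((b + a) * (b * b)) >= (tot - tot)) evaluates to false; next tot becomes 0; next res becomes 1; next at i=3:; next res becomes 3; next at j=0:; next res becomes -15; next at i=4:; next res becomes 4; next at j=0:; next res becomes -20; next at i=5:; next res becomes 5; next at j=0:; next res becomes -25; next at i=6:; next res becomes 6; next at j=0:; next res becomes -30; next final value 30; eval_b runs tot becomes 3; next (!(((b + a) * (b * b)) < (tot - tot))) evaluates to false; next tot becomes 0; next res becomes 0; next res becomes 3; next res becomes -15; next k never enters its loop body; next res becomes 4; next res becomes -20; next k never enters its loop body; next res becomes 5; next res becomes -25; next k never enters its loop body; next res becomes 6; next res becomes -30; next k never enters its loop body; next final value 30; both end at 30.
Sweeping the whole domain (40 inputs) finds no disagreement.
verdict: equivalent


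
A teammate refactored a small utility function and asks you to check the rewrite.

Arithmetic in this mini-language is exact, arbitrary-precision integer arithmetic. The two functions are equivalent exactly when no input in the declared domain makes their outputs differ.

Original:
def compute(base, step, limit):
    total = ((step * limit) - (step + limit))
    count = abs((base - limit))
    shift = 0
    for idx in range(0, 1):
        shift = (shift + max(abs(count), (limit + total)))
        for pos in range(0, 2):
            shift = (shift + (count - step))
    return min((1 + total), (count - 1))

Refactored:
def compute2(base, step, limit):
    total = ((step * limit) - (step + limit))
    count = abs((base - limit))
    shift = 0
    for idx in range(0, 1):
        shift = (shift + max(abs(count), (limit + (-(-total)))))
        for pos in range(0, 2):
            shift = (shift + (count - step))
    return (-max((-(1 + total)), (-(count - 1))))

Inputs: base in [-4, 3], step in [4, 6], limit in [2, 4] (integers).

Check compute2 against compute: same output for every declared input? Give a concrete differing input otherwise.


Equivalent — the differences include min/max/abs usage differs, yet no declared input distinguishes the two.
One worked example (base=-4, step=5, limit=3) — compute: total = 7; count = 7; shift = 0; [idx=0]; shift = 10; [pos=0]; shift = 12; [pos=1]; shift = 14; return 6; compute2: total = 7; count = 7; shift = 0; [idx=0]; shift = 10; [pos=0]; shift = 12; [pos=1]; shift = 14; return 6; agreement on 6.
Sweeping the whole domain (72 inputs) finds no disagreement.
verdict: equivalent


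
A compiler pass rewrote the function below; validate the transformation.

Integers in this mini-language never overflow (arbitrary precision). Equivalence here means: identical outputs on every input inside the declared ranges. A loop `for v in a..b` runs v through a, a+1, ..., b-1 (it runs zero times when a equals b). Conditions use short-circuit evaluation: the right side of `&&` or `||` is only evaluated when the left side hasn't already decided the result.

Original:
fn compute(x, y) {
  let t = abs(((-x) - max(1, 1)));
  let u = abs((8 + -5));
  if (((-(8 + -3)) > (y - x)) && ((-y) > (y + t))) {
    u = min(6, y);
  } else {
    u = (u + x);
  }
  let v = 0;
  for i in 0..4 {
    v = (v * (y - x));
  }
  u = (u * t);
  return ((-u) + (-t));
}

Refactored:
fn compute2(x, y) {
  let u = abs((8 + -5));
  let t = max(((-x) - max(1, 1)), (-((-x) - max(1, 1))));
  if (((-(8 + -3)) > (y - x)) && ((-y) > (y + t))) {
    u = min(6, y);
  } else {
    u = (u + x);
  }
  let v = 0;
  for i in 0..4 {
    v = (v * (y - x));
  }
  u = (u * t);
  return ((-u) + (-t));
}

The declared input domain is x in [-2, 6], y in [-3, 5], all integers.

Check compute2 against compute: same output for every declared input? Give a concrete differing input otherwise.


Equivalent — the differences include min/max/abs usage differs, constant usage differs, arithmetic usage differs, yet no declared input distinguishes the two.
Tracing x=5, y=3: compute: t = 6; u = 3; (((-(8 + -3)) > (y - x)) && ((-y) > (y + t))) -> false; u = 8; v = 0; [i=0]; v = 0; [i=1]; v = 0; [i=2]; v = 0; [i=3]; v = 0; u = 48; return -54 | compute2: u = 3; t = 6; (((-(8 + -3)) > (y - x)) && ((-y) > (y + t))) -> false; u = 8; v = 0; [i=0]; v = 0; [i=1]; v = 0; [i=2]; v = 0; [i=3]; v = 0; u = 48; return -54 — matching result -54.
Checked all 81 inputs in the declared domain: the outputs agree on every one.
verdict: equivalent


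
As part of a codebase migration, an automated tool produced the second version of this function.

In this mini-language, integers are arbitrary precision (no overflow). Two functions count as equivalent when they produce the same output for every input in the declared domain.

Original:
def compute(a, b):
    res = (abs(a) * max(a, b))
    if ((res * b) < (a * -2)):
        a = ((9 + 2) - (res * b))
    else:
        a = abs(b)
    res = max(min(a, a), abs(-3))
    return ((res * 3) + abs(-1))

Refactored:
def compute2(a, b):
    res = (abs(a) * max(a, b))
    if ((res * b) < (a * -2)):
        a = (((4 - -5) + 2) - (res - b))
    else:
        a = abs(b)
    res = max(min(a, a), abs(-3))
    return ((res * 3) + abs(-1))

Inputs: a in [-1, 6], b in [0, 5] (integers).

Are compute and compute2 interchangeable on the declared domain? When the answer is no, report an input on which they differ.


Consider the input a=-1, b=1.
compute: res = 1; ((res * b) < (a * -2)) -> true; a = 10; res = 10; return 31
compute2: res = 1; ((res * b) < (a * -2)) -> true; a = 11; res = 11; return 34
31 against 34: the behavior changed.
verdict: not equivalent; witness: a=-1, b=1


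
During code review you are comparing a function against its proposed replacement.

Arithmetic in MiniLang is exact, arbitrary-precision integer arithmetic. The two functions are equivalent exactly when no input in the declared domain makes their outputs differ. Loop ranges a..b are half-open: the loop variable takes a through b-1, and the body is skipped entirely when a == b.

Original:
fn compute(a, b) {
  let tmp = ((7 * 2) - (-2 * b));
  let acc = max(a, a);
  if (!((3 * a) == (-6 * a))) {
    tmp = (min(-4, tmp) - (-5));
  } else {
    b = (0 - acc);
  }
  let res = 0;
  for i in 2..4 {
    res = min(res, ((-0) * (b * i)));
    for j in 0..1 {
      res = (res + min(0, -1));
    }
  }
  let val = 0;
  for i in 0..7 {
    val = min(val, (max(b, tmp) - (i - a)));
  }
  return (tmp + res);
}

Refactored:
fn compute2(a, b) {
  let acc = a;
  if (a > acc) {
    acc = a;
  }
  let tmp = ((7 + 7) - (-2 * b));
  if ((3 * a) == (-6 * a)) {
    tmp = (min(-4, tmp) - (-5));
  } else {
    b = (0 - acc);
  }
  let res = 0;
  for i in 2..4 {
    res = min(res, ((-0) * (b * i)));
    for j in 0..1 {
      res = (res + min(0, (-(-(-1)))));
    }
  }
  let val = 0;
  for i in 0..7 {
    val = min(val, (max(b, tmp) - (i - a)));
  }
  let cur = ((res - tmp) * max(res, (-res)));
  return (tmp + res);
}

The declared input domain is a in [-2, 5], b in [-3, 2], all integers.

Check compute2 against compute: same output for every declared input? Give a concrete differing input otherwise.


Try a=-2, b=-3.
compute: tmp becomes 8; next acc becomes -2; next (!((3 * a) == (-6 * a))) evaluates to true; next tmp becomes 1; next res becomes 0; next at i=2:; next res becomes 0; next at j=0:; next res becomes -1; next at i=3:; next res becomes -1; next at j=0:; next res becomes -2; next val becomes 0; next at i=0:; next val becomes -1; next at i=1:; next val becomes -2; next at i=2:; next val becomes -3; next at i=3:; next val becomes -4; next at i=4:; next val becomes -5; next at i=5:; next val becomes -6; next at i=6:; next val becomes -7; next final value -1
compute2: acc becomes -2; next (a > acc) evaluates to false; next tmp becomes 8; next ((3 * a) == (-6 * a)) evaluates to false; next b becomes 2; next res becomes 0; next at i=2:; next res becomes 0; next at j=0:; next res becomes -1; next at i=3:; next res becomes -1; next at j=0:; next res becomes -2; next val becomes 0; next at i=0:; next val becomes 0; next at i=1:; next val becomes 0; next at i=2:; next val becomes 0; next at i=3:; next val becomes 0; next at i=4:; next val becomes 0; next at i=5:; next val becomes 0; next at i=6:; next val becomes 0; next cur becomes -20; next final value 6
-1 against 6: the behavior changed.
verdict: not equivalent; witness: a=-2, b=-3
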